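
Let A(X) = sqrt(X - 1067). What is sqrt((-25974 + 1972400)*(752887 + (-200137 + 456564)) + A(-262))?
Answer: sqrt(1964555011764 + I*sqrt(1329)) ≈ 1.4016e+6 + 0.e-5*I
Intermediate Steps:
A(X) = sqrt(-1067 + X)
sqrt((-25974 + 1972400)*(752887 + (-200137 + 456564)) + A(-262)) = sqrt((-25974 + 1972400)*(752887 + (-200137 + 456564)) + sqrt(-1067 - 262)) = sqrt(1946426*(752887 + 256427) + sqrt(-1329)) = sqrt(1946426*1009314 + I*sqrt(1329)) = sqrt(1964555011764 + I*sqrt(1329))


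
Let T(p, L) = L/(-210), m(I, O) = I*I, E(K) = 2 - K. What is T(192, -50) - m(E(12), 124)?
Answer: -2095/21 ≈ -99.762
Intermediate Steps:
m(I, O) = I²
T(p, L) = -L/210 (T(p, L) = L*(-1/210) = -L/210)
T(192, -50) - m(E(12), 124) = -1/210*(-50) - (2 - 1*12)² = 5/21 - (2 - 12)² = 5/21 - 1*(-10)² = 5/21 - 1*100 = 5/21 - 100 = -2095/21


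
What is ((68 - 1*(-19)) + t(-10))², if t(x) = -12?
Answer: 5625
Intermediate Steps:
((68 - 1*(-19)) + t(-10))² = ((68 - 1*(-19)) - 12)² = ((68 + 19) - 12)² = (87 - 12)² = 75² = 5625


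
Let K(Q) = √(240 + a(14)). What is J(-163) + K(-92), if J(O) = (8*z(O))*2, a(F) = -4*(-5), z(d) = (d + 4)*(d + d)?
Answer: 829344 + 2*√65 ≈ 8.2936e+5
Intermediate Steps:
z(d) = 2*d*(4 + d) (z(d) = (4 + d)*(2*d) = 2*d*(4 + d))
a(F) = 20
J(O) = 32*O*(4 + O) (J(O) = (8*(2*O*(4 + O)))*2 = (16*O*(4 + O))*2 = 32*O*(4 + O))
K(Q) = 2*√65 (K(Q) = √(240 + 20) = √260 = 2*√65)
J(-163) + K(-92) = 32*(-163)*(4 - 163) + 2*√65 = 32*(-163)*(-159) + 2*√65 = 829344 + 2*√65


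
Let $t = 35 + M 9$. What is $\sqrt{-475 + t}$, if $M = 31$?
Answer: $i \sqrt{161} \approx 12.689 i$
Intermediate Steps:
$t = 314$ ($t = 35 + 31 \cdot 9 = 35 + 279 = 314$)
$\sqrt{-475 + t} = \sqrt{-475 + 314} = \sqrt{-161} = i \sqrt{161}$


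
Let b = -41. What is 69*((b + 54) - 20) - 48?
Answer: -531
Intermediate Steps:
69*((b + 54) - 20) - 48 = 69*((-41 + 54) - 20) - 48 = 69*(13 - 20) - 48 = 69*(-7) - 48 = -483 - 48 = -531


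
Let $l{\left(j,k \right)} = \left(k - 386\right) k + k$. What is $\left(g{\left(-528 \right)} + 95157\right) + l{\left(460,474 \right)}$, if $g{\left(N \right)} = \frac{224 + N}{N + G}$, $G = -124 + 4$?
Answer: $\frac{11124821}{81} \approx 1.3734 \cdot 10^{5}$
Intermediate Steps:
$G = -120$
$g{\left(N \right)} = \frac{224 + N}{-120 + N}$ ($g{\left(N \right)} = \frac{224 + N}{N - 120} = \frac{224 + N}{-120 + N}$)
$l{\left(j,k \right)} = k + k \left(-386 + k\right)$ ($l{\left(j,k \right)} = \left(-386 + k\right) k + k = k \left(-386 + k\right) + k = k + k \left(-386 + k\right)$)
$\left(g{\left(-528 \right)} + 95157\right) + l{\left(460,474 \right)} = \left(\frac{224 - 528}{-120 - 528} + 95157\right) + 474 \left(-385 + 474\right) = \left(\frac{1}{-648} \left(-304\right) + 95157\right) + 474 \cdot 89 = \left(\left(- \frac{1}{648}\right) \left(-304\right) + 95157\right) + 42186 = \left(\frac{38}{81} + 95157\right) + 42186 = \frac{7707755}{81} + 42186 = \frac{11124821}{81}$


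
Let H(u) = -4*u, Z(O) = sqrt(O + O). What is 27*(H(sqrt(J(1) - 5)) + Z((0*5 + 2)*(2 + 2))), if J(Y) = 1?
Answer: 108 - 216*I ≈ 108.0 - 216.0*I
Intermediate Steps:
Z(O) = sqrt(2)*sqrt(O) (Z(O) = sqrt(2*O) = sqrt(2)*sqrt(O))
27*(H(sqrt(J(1) - 5)) + Z((0*5 + 2)*(2 + 2))) = 27*(-4*sqrt(1 - 5) + sqrt(2)*sqrt((0*5 + 2)*(2 + 2))) = 27*(-8*I + sqrt(2)*sqrt((0 + 2)*4)) = 27*(-8*I + sqrt(2)*sqrt(2*4)) = 27*(-8*I + sqrt(2)*sqrt(8)) = 27*(-8*I + sqrt(2)*(2*sqrt(2))) = 27*(-8*I + 4) = 27*(4 - 8*I) = 108 - 216*I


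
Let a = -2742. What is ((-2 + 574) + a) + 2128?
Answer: -42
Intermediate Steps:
((-2 + 574) + a) + 2128 = ((-2 + 574) - 2742) + 2128 = (572 - 2742) + 2128 = -2170 + 2128 = -42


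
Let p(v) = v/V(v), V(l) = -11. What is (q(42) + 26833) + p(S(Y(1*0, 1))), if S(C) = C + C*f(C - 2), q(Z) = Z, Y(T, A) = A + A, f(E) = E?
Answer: 295623/11 ≈ 26875.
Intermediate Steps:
Y(T, A) = 2*A
S(C) = C + C*(-2 + C) (S(C) = C + C*(C - 2) = C + C*(-2 + C))
p(v) = -v/11 (p(v) = v/(-11) = v*(-1/11) = -v/11)
(q(42) + 26833) + p(S(Y(1*0, 1))) = (42 + 26833) - 2*1*(-1 + 2*1)/11 = 26875 - 2*(-1 + 2)/11 = 26875 - 2/11 = 295623/11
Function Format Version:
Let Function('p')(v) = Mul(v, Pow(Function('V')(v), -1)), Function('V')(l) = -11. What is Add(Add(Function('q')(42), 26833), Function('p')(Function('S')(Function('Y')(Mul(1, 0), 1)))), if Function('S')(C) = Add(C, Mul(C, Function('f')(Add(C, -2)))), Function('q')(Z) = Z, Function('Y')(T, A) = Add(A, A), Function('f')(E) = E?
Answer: Rational(295623, 11) ≈ 26875.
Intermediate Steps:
Function('Y')(T, A) = Mul(2, A)
Function('S')(C) = Add(C, Mul(C, Add(-2, C))) (Function('S')(C) = Add(C, Mul(C, Add(C, -2))) = Add(C, Mul(C, Add(-2, C))))
Function('p')(v) = Mul(Rational(-1, 11), v) (Function('p')(v) = Mul(v, Pow(-11, -1)) = Mul(v, Rational(-1, 11)) = Mul(Rational(-1, 11), v))
Add(Add(Function('q')(42), 26833), Function('p')(Function('S')(Function('Y')(Mul(1, 0), 1)))) = Add(Add(42, 26833), Mul(Rational(-1, 11), Mul(Mul(2, 1), Add(-1, Mul(2, 1))))) = Add(26875, Mul(Rational(-1, 11), Mul(2, Add(-1, 2)))) = Add(26875, Mul(Rational(-1, 11), Mul(2, 1))) = Add(26875, Mul(Rational(-1, 11), 2)) = Add(26875, Rational(-2, 11)) = Rational(295623, 11)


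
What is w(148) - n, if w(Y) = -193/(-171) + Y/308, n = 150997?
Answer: -1988156311/13167 ≈ -1.5100e+5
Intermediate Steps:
w(Y) = 193/171 + Y/308 (w(Y) = -193*(-1/171) + Y*(1/308) = 193/171 + Y/308)
w(148) - n = (193/171 + (1/308)*148) - 1*150997 = (193/171 + 37/77) - 150997 = 21188/13167 - 150997 = -1988156311/13167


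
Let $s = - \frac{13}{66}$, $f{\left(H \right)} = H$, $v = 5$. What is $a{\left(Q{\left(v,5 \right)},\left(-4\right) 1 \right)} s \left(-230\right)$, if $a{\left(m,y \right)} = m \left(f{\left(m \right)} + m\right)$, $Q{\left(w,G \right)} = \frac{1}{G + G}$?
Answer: $\frac{299}{330} \approx 0.90606$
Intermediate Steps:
$Q{\left(w,G \right)} = \frac{1}{2 G}$
$a{\left(m,y \right)} = 2 m^{2}$ ($a{\left(m,y \right)} = m \left(m + m\right) = m 2 m = 2 m^{2}$)
$s = - \frac{13}{66}$ ($s = \left(-13\right) \frac{1}{66} = - \frac{13}{66} \approx -0.19697$)
$a{\left(Q{\left(v,5 \right)},\left(-4\right) 1 \right)} s \left(-230\right) = 2 \left(\frac{1}{2 \cdot 5}\right)^{2} \left(- \frac{13}{66}\right) \left(-230\right) = 2 \left(\frac{1}{2} \cdot \frac{1}{5}\right)^{2} \left(- \frac{13}{66}\right) \left(-230\right) = \frac{2}{100} \left(- \frac{13}{66}\right) \left(-230\right) = 2 \cdot \frac{1}{100} \left(- \frac{13}{66}\right) \left(-230\right) = \frac{1}{50} \left(- \frac{13}{66}\right) \left(-230\right) = \left(- \frac{13}{3300}\right) \left(-230\right) = \frac{299}{330}$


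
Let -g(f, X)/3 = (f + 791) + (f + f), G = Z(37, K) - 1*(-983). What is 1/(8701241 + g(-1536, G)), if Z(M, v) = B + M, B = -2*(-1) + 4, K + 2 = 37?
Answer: 1/8712692 ≈ 1.1478e-7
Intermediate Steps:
K = 35 (K = -2 + 37 = 35)
B = 6 (B = 2 + 4 = 6)
Z(M, v) = 6 + M
G = 1026 (G = (6 + 37) - 1*(-983) = 43 + 983 = 1026)
g(f, X) = -2373 - 9*f (g(f, X) = -3*((f + 791) + (f + f)) = -3*((791 + f) + 2*f) = -3*(791 + 3*f) = -2373 - 9*f)
1/(8701241 + g(-1536, G)) = 1/(8701241 + (-2373 - 9*(-1536))) = 1/(8701241 + (-2373 + 13824)) = 1/(8701241 + 11451) = 1/8712692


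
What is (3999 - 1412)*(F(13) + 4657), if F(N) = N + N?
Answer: 12114921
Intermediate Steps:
F(N) = 2*N
(3999 - 1412)*(F(13) + 4657) = (3999 - 1412)*(2*13 + 4657) = 2587*(26 + 4657) = 2587*4683 = 12114921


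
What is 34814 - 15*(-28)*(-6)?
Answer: 32294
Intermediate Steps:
34814 - 15*(-28)*(-6) = 34814 - (-420)*(-6) = 34814 - 1*2520 = 34814 - 2520 = 32294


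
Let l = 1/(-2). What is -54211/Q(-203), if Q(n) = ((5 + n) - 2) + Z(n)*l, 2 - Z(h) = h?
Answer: 108422/605 ≈ 179.21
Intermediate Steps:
Z(h) = 2 - h
l = -1/2 ≈ -0.50000
Q(n) = 2 + 3*n/2 (Q(n) = ((5 + n) - 2) + (2 - n)*(-1/2) = (3 + n) + (-1 + n/2) = 2 + 3*n/2)
-54211/Q(-203) = -54211/(2 + (3/2)*(-203)) = -54211/(2 - 609/2) = -54211/(-605/2) = -54211*(-2/605) = 108422/605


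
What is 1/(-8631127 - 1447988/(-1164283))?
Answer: -50621/436916216911 ≈ -1.1586e-7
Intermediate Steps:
1/(-8631127 - 1447988/(-1164283)) = 1/(-8631127 - 1447988*(-1/1164283)) = 1/(-8631127 + 62956/50621) = 1/(-436916216911/50621) = -50621/436916216911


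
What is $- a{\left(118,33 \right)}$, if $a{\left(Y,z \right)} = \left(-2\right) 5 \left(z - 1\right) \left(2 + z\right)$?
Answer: $11200$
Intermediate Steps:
$a{\left(Y,z \right)} = - 10 \left(-1 + z\right) \left(2 + z\right)$
$- a{\left(118,33 \right)} = - (20 - 330 - 10 \cdot 33^{2}) = - (20 - 330 - 10890) = \left(-1\right) \left(-11200\right) = 11200$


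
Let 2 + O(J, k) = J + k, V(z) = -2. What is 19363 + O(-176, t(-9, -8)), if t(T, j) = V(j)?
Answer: 19183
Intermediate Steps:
t(T, j) = -2
O(J, k) = -2 + J + k (O(J, k) = -2 + (J + k) = -2 + J + k)
19363 + O(-176, t(-9, -8)) = 19363 + (-2 - 176 - 2) = 19363 - 180 = 19183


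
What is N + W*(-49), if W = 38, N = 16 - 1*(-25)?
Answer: -1821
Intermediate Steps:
N = 41 (N = 16 + 25 = 41)
N + W*(-49) = 41 + 38*(-49) = 41 - 1862 = -1821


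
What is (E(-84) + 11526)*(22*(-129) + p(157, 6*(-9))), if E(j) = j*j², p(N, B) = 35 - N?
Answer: 1720286880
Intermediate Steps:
E(j) = j³
(E(-84) + 11526)*(22*(-129) + p(157, 6*(-9))) = ((-84)³ + 11526)*(22*(-129) + (35 - 1*157)) = (-592704 + 11526)*(-2838 + (35 - 157)) = -581178*(-2838 - 122) = -581178*(-2960) = 1720286880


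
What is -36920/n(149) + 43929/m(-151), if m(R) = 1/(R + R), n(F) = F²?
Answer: -294530891078/22201 ≈ -1.3267e+7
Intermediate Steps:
m(R) = 1/(2*R)
-36920/n(149) + 43929/m(-151) = -36920/(149²) + 43929/(((½)/(-151))) = -36920/22201 + 43929/(((½)*(-1/151))) = -36920*1/22201 + 43929/(-1/302) = -36920/22201 + 43929*(-302) = -36920/22201 - 13266558 = -294530891078/22201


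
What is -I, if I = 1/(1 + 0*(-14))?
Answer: -1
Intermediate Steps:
I = 1 (I = 1/(1 + 0) = 1/1 = 1)
-I = -1*1 = -1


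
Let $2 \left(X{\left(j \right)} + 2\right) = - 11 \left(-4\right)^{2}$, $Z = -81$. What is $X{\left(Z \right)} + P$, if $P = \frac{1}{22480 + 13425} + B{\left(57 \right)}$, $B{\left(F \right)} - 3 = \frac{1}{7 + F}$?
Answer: $- \frac{199883071}{2297920} \approx -86.984$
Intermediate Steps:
$X{\left(j \right)} = -90$ ($X{\left(j \right)} = -2 + \frac{\left(-11\right) \left(-4\right)^{2}}{2} = -2 + \frac{\left(-11\right) 16}{2} = -2 + \frac{1}{2} \left(-176\right) = -2 - 88 = -90$)
$B{\left(F \right)} = 3 + \frac{1}{7 + F}$
$P = \frac{6929729}{2297920}$ ($P = \frac{1}{22480 + 13425} + \frac{22 + 3 \cdot 57}{7 + 57} = \frac{1}{35905} + \frac{22 + 171}{64} = \frac{1}{35905} + \frac{1}{64} \cdot 193 = \frac{1}{35905} + \frac{193}{64} = \frac{6929729}{2297920} \approx 3.0157$)
$X{\left(Z \right)} + P = -90 + \frac{6929729}{2297920} = - \frac{199883071}{2297920}$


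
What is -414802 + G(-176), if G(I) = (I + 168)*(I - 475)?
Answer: -409594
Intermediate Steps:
G(I) = (-475 + I)*(168 + I) (G(I) = (168 + I)*(-475 + I) = (-475 + I)*(168 + I))
-414802 + G(-176) = -414802 + (-79800 + (-176)² - 307*(-176)) = -414802 + (-79800 + 30976 + 54032) = -414802 + 5208 = -409594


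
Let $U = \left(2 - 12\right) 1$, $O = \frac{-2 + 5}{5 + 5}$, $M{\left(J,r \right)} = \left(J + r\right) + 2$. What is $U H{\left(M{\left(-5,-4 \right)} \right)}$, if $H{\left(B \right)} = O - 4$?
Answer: $37$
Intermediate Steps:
$M{\left(J,r \right)} = 2 + J + r$
$O = \frac{3}{10} \approx 0.3$
$H{\left(B \right)} = - \frac{37}{10}$ ($H{\left(B \right)} = \frac{3}{10} - 4 = - \frac{37}{10}$)
$U = -10$ ($U = \left(-10\right) 1 = -10$)
$U H{\left(M{\left(-5,-4 \right)} \right)} = \left(-10\right) \left(- \frac{37}{10}\right) = 37$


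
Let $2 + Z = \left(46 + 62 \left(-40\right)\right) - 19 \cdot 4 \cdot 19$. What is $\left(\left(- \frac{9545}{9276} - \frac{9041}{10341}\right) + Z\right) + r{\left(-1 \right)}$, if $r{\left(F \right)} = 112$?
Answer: $- \frac{120540290083}{31974372} \approx -3769.9$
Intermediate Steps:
$Z = -3880$ ($Z = -2 + \left(\left(46 + 62 \left(-40\right)\right) - 19 \cdot 4 \cdot 19\right) = -2 + \left(\left(46 - 2480\right) - 76 \cdot 19\right) = -2 - 3878 = -3880$)
$\left(\left(- \frac{9545}{9276} - \frac{9041}{10341}\right) + Z\right) + r{\left(-1 \right)} = \left(\left(- \frac{9545}{9276} - \frac{9041}{10341}\right) - 3880\right) + 112 = \left(- \frac{60856387}{31974372} - 3880\right) + 112 = - \frac{124121419747}{31974372} + 112 = - \frac{120540290083}{31974372}$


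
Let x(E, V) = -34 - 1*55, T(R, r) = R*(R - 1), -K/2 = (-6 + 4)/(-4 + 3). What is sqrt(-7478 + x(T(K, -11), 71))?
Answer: I*sqrt(7567) ≈ 86.989*I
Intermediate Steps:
K = -4 (K = -2*(-6 + 4)/(-4 + 3) = -(-4)/(-1) = -(-4)*(-1) = -2*2 = -4)
T(R, r) = R*(-1 + R)
x(E, V) = -89 (x(E, V) = -34 - 55 = -89)
sqrt(-7478 + x(T(K, -11), 71)) = sqrt(-7478 - 89) = sqrt(-7567) = I*sqrt(7567)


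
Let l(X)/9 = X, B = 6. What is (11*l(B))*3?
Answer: 1782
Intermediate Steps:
l(X) = 9*X
(11*l(B))*3 = (11*(9*6))*3 = (11*54)*3 = 594*3 = 1782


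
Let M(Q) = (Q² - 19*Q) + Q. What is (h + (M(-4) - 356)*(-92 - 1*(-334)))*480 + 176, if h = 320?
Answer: -30977104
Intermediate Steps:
M(Q) = Q² - 18*Q
(h + (M(-4) - 356)*(-92 - 1*(-334)))*480 + 176 = (320 + (-4*(-18 - 4) - 356)*(-92 - 1*(-334)))*480 + 176 = (320 + (-4*(-22) - 356)*(-92 + 334))*480 + 176 = (320 + (88 - 356)*242)*480 + 176 = (320 - 268*242)*480 + 176 = (320 - 64856)*480 + 176 = -64536*480 + 176 = -30977280 + 176 = -30977104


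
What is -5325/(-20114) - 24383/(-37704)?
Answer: 345606731/379189128 ≈ 0.91144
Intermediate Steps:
-5325/(-20114) - 24383/(-37704) = -5325*(-1/20114) - 24383*(-1/37704) = 5325/20114 + 24383/37704 = 345606731/379189128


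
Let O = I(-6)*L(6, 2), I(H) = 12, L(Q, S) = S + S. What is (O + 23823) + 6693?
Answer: 30564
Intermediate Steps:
L(Q, S) = 2*S
O = 48 (O = 12*(2*2) = 12*4 = 48)
(O + 23823) + 6693 = (48 + 23823) + 6693 = 23871 + 6693 = 30564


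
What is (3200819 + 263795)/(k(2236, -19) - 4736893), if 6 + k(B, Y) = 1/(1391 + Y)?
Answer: -4753450408/6499025427 ≈ -0.73141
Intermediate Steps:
k(B, Y) = -6 + 1/(1391 + Y)
(3200819 + 263795)/(k(2236, -19) - 4736893) = (3200819 + 263795)/((-8345 - 6*(-19))/(1391 - 19) - 4736893) = 3464614/((-8345 + 114)/1372 - 4736893) = 3464614/((1/1372)*(-8231) - 4736893) = 3464614/(-8231/1372 - 4736893) = 3464614/(-6499025427/1372) = 3464614*(-1372/6499025427) = -4753450408/6499025427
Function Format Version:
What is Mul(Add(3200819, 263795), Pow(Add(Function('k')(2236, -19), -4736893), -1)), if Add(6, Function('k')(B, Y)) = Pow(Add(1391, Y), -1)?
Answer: Rational(-4753450408, 6499025427) ≈ -0.73141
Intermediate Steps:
Function('k')(B, Y) = Add(-6, Pow(Add(1391, Y), -1))
Mul(Add(3200819, 263795), Pow(Add(Function('k')(2236, -19), -4736893), -1)) = Mul(Add(3200819, 263795), Pow(Add(Mul(Pow(Add(1391, -19), -1), Add(-8345, Mul(-6, -19))), -4736893), -1)) = Mul(3464614, Pow(Add(Mul(Pow(1372, -1), Add(-8345, 114)), -4736893), -1)) = Mul(3464614, Pow(Add(Mul(Rational(1, 1372), -8231), -4736893), -1)) = Mul(3464614, Pow(Add(Rational(-8231, 1372), -4736893), -1)) = Mul(3464614, Pow(Rational(-6499025427, 1372), -1)) = Mul(3464614, Rational(-1372, 6499025427)) = Rational(-4753450408, 6499025427)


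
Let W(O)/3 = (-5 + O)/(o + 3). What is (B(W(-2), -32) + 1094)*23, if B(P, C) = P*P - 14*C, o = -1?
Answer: 152007/4 ≈ 38002.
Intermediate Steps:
W(O) = -15/2 + 3*O/2 (W(O) = 3*((-5 + O)/(-1 + 3)) = 3*((-5 + O)/2) = 3*((-5 + O)*(1/2)) = 3*(-5/2 + O/2) = -15/2 + 3*O/2)
B(P, C) = P**2 - 14*C
(B(W(-2), -32) + 1094)*23 = (((-15/2 + (3/2)*(-2))**2 - 14*(-32)) + 1094)*23 = (((-15/2 - 3)**2 + 448) + 1094)*23 = (((-21/2)**2 + 448) + 1094)*23 = ((441/4 + 448) + 1094)*23 = (2233/4 + 1094)*23 = (6609/4)*23 = 152007/4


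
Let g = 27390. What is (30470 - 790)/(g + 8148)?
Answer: 14840/17769 ≈ 0.83516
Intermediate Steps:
(30470 - 790)/(g + 8148) = (30470 - 790)/(27390 + 8148) = 29680/35538 = 29680*(1/35538) = 14840/17769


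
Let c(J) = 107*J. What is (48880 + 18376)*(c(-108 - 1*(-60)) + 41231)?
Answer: 2427605320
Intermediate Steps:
(48880 + 18376)*(c(-108 - 1*(-60)) + 41231) = (48880 + 18376)*(107*(-108 - 1*(-60)) + 41231) = 67256*(107*(-108 + 60) + 41231) = 67256*(107*(-48) + 41231) = 67256*(-5136 + 41231) = 67256*36095 = 2427605320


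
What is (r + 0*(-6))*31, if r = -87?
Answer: -2697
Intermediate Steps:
(r + 0*(-6))*31 = (-87 + 0*(-6))*31 = (-87 + 0)*31 = -87*31 = -2697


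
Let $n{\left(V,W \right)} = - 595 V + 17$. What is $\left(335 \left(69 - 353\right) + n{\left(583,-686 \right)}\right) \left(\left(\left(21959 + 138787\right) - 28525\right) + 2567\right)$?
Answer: $-59577374304$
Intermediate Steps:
$n{\left(V,W \right)} = 17 - 595 V$
$\left(335 \left(69 - 353\right) + n{\left(583,-686 \right)}\right) \left(\left(\left(21959 + 138787\right) - 28525\right) + 2567\right) = \left(335 \left(69 - 353\right) + \left(17 - 346885\right)\right) \left(\left(\left(21959 + 138787\right) - 28525\right) + 2567\right) = \left(335 \left(-284\right) + \left(17 - 346885\right)\right) \left(\left(160746 - 28525\right) + 2567\right) = \left(-95140 - 346868\right) \left(132221 + 2567\right) = \left(-442008\right) 134788 = -59577374304$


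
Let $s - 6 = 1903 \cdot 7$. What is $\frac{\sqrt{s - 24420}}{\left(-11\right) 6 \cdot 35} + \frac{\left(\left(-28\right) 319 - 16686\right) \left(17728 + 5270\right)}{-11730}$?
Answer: $\frac{98193794}{1955} - \frac{i \sqrt{11093}}{2310} \approx 50227.0 - 0.045595 i$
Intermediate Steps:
$s = 13327$ ($s = 6 + 1903 \cdot 7 = 6 + 13321 = 13327$)
$\frac{\sqrt{s - 24420}}{\left(-11\right) 6 \cdot 35} + \frac{\left(\left(-28\right) 319 - 16686\right) \left(17728 + 5270\right)}{-11730} = \frac{\sqrt{13327 - 24420}}{\left(-11\right) 6 \cdot 35} + \frac{\left(\left(-28\right) 319 - 16686\right) \left(17728 + 5270\right)}{-11730} = \frac{\sqrt{-11093}}{\left(-66\right) 35} + \left(-8932 - 16686\right) 22998 \left(- \frac{1}{11730}\right) = \frac{i \sqrt{11093}}{-2310} + \left(-25618\right) 22998 \left(- \frac{1}{11730}\right) = i \sqrt{11093} \left(- \frac{1}{2310}\right) - - \frac{98193794}{1955} = - \frac{i \sqrt{11093}}{2310} + \frac{98193794}{1955} = \frac{98193794}{1955} - \frac{i \sqrt{11093}}{2310}$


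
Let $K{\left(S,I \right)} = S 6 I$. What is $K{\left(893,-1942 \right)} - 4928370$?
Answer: $-15333606$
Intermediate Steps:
$K{\left(S,I \right)} = 6 I S$ ($K{\left(S,I \right)} = 6 S I = 6 I S$)
$K{\left(893,-1942 \right)} - 4928370 = 6 \left(-1942\right) 893 - 4928370 = -10405236 - 4928370 = -15333606$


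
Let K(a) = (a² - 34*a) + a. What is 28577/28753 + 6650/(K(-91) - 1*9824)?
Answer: 23292987/4197938 ≈ 5.5487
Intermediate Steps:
K(a) = a² - 33*a
28577/28753 + 6650/(K(-91) - 1*9824) = 28577/28753 + 6650/(-91*(-33 - 91) - 1*9824) = 28577*(1/28753) + 6650/(-91*(-124) - 9824) = 28577/28753 + 6650/(11284 - 9824) = 28577/28753 + 6650/1460 = 28577/28753 + 6650*(1/1460) = 28577/28753 + 665/146 = 23292987/4197938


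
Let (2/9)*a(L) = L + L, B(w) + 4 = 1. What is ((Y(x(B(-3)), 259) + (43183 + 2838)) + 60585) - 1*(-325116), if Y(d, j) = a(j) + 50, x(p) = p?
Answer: 434103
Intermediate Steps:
B(w) = -3 (B(w) = -4 + 1 = -3)
a(L) = 9*L (a(L) = 9*(L + L)/2 = 9*(2*L)/2 = 9*L)
Y(d, j) = 50 + 9*j (Y(d, j) = 9*j + 50 = 50 + 9*j)
((Y(x(B(-3)), 259) + (43183 + 2838)) + 60585) - 1*(-325116) = (((50 + 9*259) + (43183 + 2838)) + 60585) - 1*(-325116) = (((50 + 2331) + 46021) + 60585) + 325116 = ((2381 + 46021) + 60585) + 325116 = (48402 + 60585) + 325116 = 108987 + 325116 = 434103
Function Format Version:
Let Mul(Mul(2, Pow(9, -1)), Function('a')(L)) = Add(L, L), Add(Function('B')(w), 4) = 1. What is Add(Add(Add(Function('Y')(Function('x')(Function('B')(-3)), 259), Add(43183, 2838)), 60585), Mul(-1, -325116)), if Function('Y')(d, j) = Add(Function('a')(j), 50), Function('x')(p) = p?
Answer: 434103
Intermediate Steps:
Function('B')(w) = -3 (Function('B')(w) = Add(-4, 1) = -3)
Function('a')(L) = Mul(9, L) (Function('a')(L) = Mul(Rational(9, 2), Add(L, L)) = Mul(Rational(9, 2), Mul(2, L)) = Mul(9, L))
Function('Y')(d, j) = Add(50, Mul(9, j)) (Function('Y')(d, j) = Add(Mul(9, j), 50) = Add(50, Mul(9, j)))
Add(Add(Add(Function('Y')(Function('x')(Function('B')(-3)), 259), Add(43183, 2838)), 60585), Mul(-1, -325116)) = Add(Add(Add(Add(50, Mul(9, 259)), Add(43183, 2838)), 60585), Mul(-1, -325116)) = Add(Add(Add(Add(50, 2331), 46021), 60585), 325116) = Add(Add(Add(2381, 46021), 60585), 325116) = Add(Add(48402, 60585), 325116) = Add(108987, 325116) = 434103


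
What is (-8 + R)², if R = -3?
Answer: 121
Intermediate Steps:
(-8 + R)² = (-8 - 3)² = (-11)² = 121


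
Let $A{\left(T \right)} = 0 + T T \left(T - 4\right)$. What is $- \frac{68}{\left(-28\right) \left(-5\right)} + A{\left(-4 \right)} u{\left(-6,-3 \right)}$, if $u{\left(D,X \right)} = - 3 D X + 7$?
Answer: $\frac{210543}{35} \approx 6015.5$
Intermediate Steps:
$u{\left(D,X \right)} = 7 - 3 D X$ ($u{\left(D,X \right)} = - 3 D X + 7 = 7 - 3 D X$)
$A{\left(T \right)} = T^{2} \left(-4 + T\right)$ ($A{\left(T \right)} = 0 + T T \left(-4 + T\right) = 0 + T^{2} \left(-4 + T\right) = T^{2} \left(-4 + T\right)$)
$- \frac{68}{\left(-28\right) \left(-5\right)} + A{\left(-4 \right)} u{\left(-6,-3 \right)} = - \frac{68}{\left(-28\right) \left(-5\right)} + \left(-4\right)^{2} \left(-4 - 4\right) \left(7 - \left(-18\right) \left(-3\right)\right) = - \frac{68}{140} + 16 \left(-8\right) \left(7 - 54\right) = \left(-68\right) \frac{1}{140} - -6016 = - \frac{17}{35} + 6016 = \frac{210543}{35}$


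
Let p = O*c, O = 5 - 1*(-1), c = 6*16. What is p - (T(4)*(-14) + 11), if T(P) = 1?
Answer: 579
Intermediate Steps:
c = 96
O = 6 (O = 5 + 1 = 6)
p = 576 (p = 6*96 = 576)
p - (T(4)*(-14) + 11) = 576 - (1*(-14) + 11) = 576 - (-14 + 11) = 576 - 1*(-3) = 576 + 3 = 579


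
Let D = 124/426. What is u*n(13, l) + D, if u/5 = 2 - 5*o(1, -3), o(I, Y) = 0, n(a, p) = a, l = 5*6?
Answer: 27752/213 ≈ 130.29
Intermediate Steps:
l = 30
D = 62/213 (D = 124*(1/426) = 62/213 ≈ 0.29108)
u = 10 (u = 5*(2 - 5*0) = 5*(2 + 0) = 5*2 = 10)
u*n(13, l) + D = 10*13 + 62/213 = 130 + 62/213 = 27752/213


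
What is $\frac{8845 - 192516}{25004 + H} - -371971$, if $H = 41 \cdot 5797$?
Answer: $\frac{97709530580}{262681} \approx 3.7197 \cdot 10^{5}$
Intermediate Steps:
$H = 237677$
$\frac{8845 - 192516}{25004 + H} - -371971 = \frac{8845 - 192516}{25004 + 237677} - -371971 = - \frac{183671}{262681} + 371971 = \frac{97709530580}{262681}$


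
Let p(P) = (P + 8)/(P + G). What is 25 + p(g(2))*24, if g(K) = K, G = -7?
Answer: -23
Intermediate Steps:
p(P) = (8 + P)/(-7 + P) (p(P) = (P + 8)/(P - 7) = (8 + P)/(-7 + P))
25 + p(g(2))*24 = 25 + ((8 + 2)/(-7 + 2))*24 = 25 + (10/(-5))*24 = 25 - 1/5*10*24 = 25 - 2*24 = 25 - 48 = -23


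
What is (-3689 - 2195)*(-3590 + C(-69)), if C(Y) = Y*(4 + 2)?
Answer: 23559536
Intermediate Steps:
C(Y) = 6*Y (C(Y) = Y*6 = 6*Y)
(-3689 - 2195)*(-3590 + C(-69)) = (-3689 - 2195)*(-3590 + 6*(-69)) = -5884*(-3590 - 414) = -5884*(-4004) = 23559536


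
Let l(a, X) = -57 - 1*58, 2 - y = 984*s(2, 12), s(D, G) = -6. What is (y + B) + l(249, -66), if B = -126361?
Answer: -120570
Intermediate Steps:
y = 5906 (y = 2 - 984*(-6) = 2 - 1*(-5904) = 2 + 5904 = 5906)
l(a, X) = -115 (l(a, X) = -57 - 58 = -115)
(y + B) + l(249, -66) = (5906 - 126361) - 115 = -120455 - 115 = -120570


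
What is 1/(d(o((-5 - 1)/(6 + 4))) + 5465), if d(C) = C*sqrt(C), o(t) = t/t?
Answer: 1/5466 ≈ 0.00018295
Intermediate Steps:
o(t) = 1
d(C) = C**(3/2)
1/(d(o((-5 - 1)/(6 + 4))) + 5465) = 1/(1**(3/2) + 5465) = 1/(1 + 5465) = 1/5466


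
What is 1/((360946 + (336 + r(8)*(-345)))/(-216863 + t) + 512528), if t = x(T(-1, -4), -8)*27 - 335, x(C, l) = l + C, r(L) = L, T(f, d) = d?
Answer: 108761/55742878547 ≈ 1.9511e-6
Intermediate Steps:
x(C, l) = C + l
t = -659 (t = (-4 - 8)*27 - 335 = -12*27 - 335 = -324 - 335 = -659)
1/((360946 + (336 + r(8)*(-345)))/(-216863 + t) + 512528) = 1/((360946 + (336 + 8*(-345)))/(-216863 - 659) + 512528) = 1/((360946 + (336 - 2760))/(-217522) + 512528) = 1/((360946 - 2424)*(-1/217522) + 512528) = 1/(358522*(-1/217522) + 512528) = 1/(-179261/108761 + 512528) = 1/(55742878547/108761) = 108761/55742878547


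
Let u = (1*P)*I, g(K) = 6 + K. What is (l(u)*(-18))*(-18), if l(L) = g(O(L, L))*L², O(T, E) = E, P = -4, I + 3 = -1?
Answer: 1824768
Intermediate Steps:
I = -4 (I = -3 - 1 = -4)
u = 16 (u = (1*(-4))*(-4) = -4*(-4) = 16)
l(L) = L²*(6 + L) (l(L) = (6 + L)*L² = L²*(6 + L))
(l(u)*(-18))*(-18) = ((16²*(6 + 16))*(-18))*(-18) = ((256*22)*(-18))*(-18) = (5632*(-18))*(-18) = -101376*(-18) = 1824768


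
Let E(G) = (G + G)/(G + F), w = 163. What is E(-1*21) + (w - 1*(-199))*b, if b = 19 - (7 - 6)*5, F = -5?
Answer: 65905/13 ≈ 5069.6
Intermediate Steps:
E(G) = 2*G/(-5 + G) (E(G) = (G + G)/(G - 5) = (2*G)/(-5 + G) = 2*G/(-5 + G))
b = 14 (b = 19 - 5 = 14)
E(-1*21) + (w - 1*(-199))*b = 2*(-1*21)/(-5 - 1*21) + (163 - 1*(-199))*14 = 2*(-21)/(-5 - 21) + (163 + 199)*14 = 2*(-21)/(-26) + 362*14 = 2*(-21)*(-1/26) + 5068 = 21/13 + 5068 = 65905/13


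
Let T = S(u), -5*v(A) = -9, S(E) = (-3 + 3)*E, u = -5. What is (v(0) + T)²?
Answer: 81/25 ≈ 3.2400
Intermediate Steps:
S(E) = 0 (S(E) = 0*E = 0)
v(A) = 9/5 (v(A) = -⅕*(-9) = 9/5)
T = 0
(v(0) + T)² = (9/5 + 0)² = (9/5)² = 81/25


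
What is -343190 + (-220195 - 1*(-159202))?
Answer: -404183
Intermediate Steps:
-343190 + (-220195 - 1*(-159202)) = -343190 + (-220195 + 159202) = -343190 - 60993 = -404183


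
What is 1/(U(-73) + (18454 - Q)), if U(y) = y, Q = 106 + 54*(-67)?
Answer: 1/21893 ≈ 4.5677e-5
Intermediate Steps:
Q = -3512 (Q = 106 - 3618 = -3512)
1/(U(-73) + (18454 - Q)) = 1/(-73 + (18454 - 1*(-3512))) = 1/(-73 + (18454 + 3512)) = 1/(-73 + 21966) = 1/21893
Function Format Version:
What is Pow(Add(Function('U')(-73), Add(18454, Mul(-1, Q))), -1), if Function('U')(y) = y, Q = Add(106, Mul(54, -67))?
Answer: Rational(1, 21893) ≈ 4.5677e-5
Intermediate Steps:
Q = -3512 (Q = Add(106, -3618) = -3512)
Pow(Add(Function('U')(-73), Add(18454, Mul(-1, Q))), -1) = Pow(Add(-73, Add(18454, Mul(-1, -3512))), -1) = Pow(Add(-73, Add(18454, 3512)), -1) = Pow(Add(-73, 21966), -1) = Pow(21893, -1) = Rational(1, 21893)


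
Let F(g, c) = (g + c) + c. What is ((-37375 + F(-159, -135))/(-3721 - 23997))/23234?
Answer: 9451/161000003 ≈ 5.8702e-5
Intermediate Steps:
F(g, c) = g + 2*c (F(g, c) = (c + g) + c = g + 2*c)
((-37375 + F(-159, -135))/(-3721 - 23997))/23234 = ((-37375 + (-159 + 2*(-135)))/(-3721 - 23997))/23234 = ((-37375 + (-159 - 270))/(-27718))*(1/23234) = ((-37375 - 429)*(-1/27718))*(1/23234) = -37804*(-1/27718)*(1/23234) = (18902/13859)*(1/23234) = 9451/161000003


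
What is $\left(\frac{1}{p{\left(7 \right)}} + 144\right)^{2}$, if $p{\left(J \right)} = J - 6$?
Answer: $21025$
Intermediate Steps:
$p{\left(J \right)} = -6 + J$
$\left(\frac{1}{p{\left(7 \right)}} + 144\right)^{2} = \left(\frac{1}{-6 + 7} + 144\right)^{2} = \left(1^{-1} + 144\right)^{2} = \left(1 + 144\right)^{2} = 145^{2} = 21025$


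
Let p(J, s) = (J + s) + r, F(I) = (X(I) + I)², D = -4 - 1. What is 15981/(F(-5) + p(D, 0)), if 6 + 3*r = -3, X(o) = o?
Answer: 15981/92 ≈ 173.71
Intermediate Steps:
D = -5
r = -3 (r = -2 + (⅓)*(-3) = -2 - 1 = -3)
F(I) = 4*I² (F(I) = (I + I)² = (2*I)² = 4*I²)
p(J, s) = -3 + J + s (p(J, s) = (J + s) - 3 = -3 + J + s)
15981/(F(-5) + p(D, 0)) = 15981/(4*(-5)² + (-3 - 5 + 0)) = 15981/(4*25 - 8) = 15981/(100 - 8) = 15981/92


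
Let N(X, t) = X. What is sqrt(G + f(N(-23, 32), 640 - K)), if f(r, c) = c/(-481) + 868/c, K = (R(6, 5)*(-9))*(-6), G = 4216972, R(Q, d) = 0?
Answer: sqrt(1561028583736570)/19240 ≈ 2053.5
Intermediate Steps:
K = 0 (K = (0*(-9))*(-6) = 0*(-6) = 0)
f(r, c) = 868/c - c/481 (f(r, c) = c*(-1/481) + 868/c = -c/481 + 868/c = 868/c - c/481)
sqrt(G + f(N(-23, 32), 640 - K)) = sqrt(4216972 + (868/(640 - 1*0) - (640 - 1*0)/481)) = sqrt(4216972 + (868/(640 + 0) - (640 + 0)/481)) = sqrt(4216972 + (868/640 - 1/481*640)) = sqrt(4216972 + (868*(1/640) - 640/481)) = sqrt(4216972 + (217/160 - 640/481)) = sqrt(4216972 + 1977/76960) = sqrt(324538167097/76960) = sqrt(1561028583736570)/19240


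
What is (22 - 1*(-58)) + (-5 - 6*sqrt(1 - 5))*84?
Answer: -340 - 1008*I ≈ -340.0 - 1008.0*I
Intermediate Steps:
(22 - 1*(-58)) + (-5 - 6*sqrt(1 - 5))*84 = (22 + 58) + (-5 - 12*I)*84 = 80 + (-5 - 12*I)*84 = 80 + (-420 - 1008*I) = -340 - 1008*I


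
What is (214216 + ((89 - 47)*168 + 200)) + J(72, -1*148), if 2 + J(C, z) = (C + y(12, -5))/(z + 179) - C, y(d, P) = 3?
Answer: 6863413/31 ≈ 2.2140e+5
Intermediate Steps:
J(C, z) = -2 - C + (3 + C)/(179 + z) (J(C, z) = -2 + ((C + 3)/(z + 179) - C) = -2 + ((3 + C)/(179 + z) - C) = -2 + (-C + (3 + C)/(179 + z)) = -2 - C + (3 + C)/(179 + z))
(214216 + ((89 - 47)*168 + 200)) + J(72, -1*148) = (214216 + ((89 - 47)*168 + 200)) + (-355 - 178*72 - (-2)*148 - 1*72*(-1*148))/(179 - 1*148) = (214216 + (42*168 + 200)) + (-355 - 12816 - 2*(-148) - 1*72*(-148))/(179 - 148) = (214216 + (7056 + 200)) + (-355 - 12816 + 296 + 10656)/31 = (214216 + 7256) + (1/31)*(-2219) = 221472 - 2219/31 = 6863413/31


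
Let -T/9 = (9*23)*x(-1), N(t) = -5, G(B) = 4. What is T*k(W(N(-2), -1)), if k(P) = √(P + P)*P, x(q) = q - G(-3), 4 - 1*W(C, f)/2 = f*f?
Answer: 111780*√3 ≈ 1.9361e+5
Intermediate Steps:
W(C, f) = 8 - 2*f² (W(C, f) = 8 - 2*f*f = 8 - 2*f²)
x(q) = -4 + q (x(q) = q - 1*4 = q - 4 = -4 + q)
T = 9315 (T = -9*9*23*(-4 - 1) = -1863*(-5) = -9*(-1035) = 9315)
k(P) = √2*P^(3/2) (k(P) = √(2*P)*P = (√2*√P)*P = √2*P^(3/2))
T*k(W(N(-2), -1)) = 9315*(√2*(8 - 2*(-1)²)^(3/2)) = 9315*(√2*(8 - 2*1)^(3/2)) = 9315*(√2*(8 - 2)^(3/2)) = 9315*(√2*6^(3/2)) = 9315*(√2*(6*√6)) = 9315*(12*√3) = 111780*√3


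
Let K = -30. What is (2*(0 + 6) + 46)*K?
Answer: -1740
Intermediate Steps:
(2*(0 + 6) + 46)*K = (2*(0 + 6) + 46)*(-30) = (2*6 + 46)*(-30) = (12 + 46)*(-30) = 58*(-30) = -1740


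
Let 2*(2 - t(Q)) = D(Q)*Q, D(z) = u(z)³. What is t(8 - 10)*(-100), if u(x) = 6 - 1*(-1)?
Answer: -34500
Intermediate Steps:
u(x) = 7 (u(x) = 6 + 1 = 7)
D(z) = 343 (D(z) = 7³ = 343)
t(Q) = 2 - 343*Q/2
t(8 - 10)*(-100) = (2 - 343*(8 - 10)/2)*(-100) = (2 - 343/2*(-2))*(-100) = (2 + 343)*(-100) = 345*(-100) = -34500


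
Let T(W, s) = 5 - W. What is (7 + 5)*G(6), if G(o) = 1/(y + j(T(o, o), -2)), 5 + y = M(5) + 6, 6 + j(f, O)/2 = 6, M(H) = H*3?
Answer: ¾ ≈ 0.75000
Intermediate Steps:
M(H) = 3*H
j(f, O) = 0 (j(f, O) = -12 + 2*6 = -12 + 12 = 0)
y = 16 (y = -5 + (3*5 + 6) = -5 + (15 + 6) = -5 + 21 = 16)
G(o) = 1/16 (G(o) = 1/(16 + 0) = 1/16)
(7 + 5)*G(6) = (7 + 5)*(1/16) = 12*(1/16) = ¾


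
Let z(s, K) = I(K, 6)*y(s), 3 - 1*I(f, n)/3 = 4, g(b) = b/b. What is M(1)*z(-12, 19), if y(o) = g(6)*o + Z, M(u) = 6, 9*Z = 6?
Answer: 204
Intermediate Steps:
Z = 2/3 (Z = (1/9)*6 = 2/3 ≈ 0.66667)
g(b) = 1
I(f, n) = -3 (I(f, n) = 9 - 3*4 = 9 - 12 = -3)
y(o) = 2/3 + o (y(o) = 1*o + 2/3 = o + 2/3 = 2/3 + o)
z(s, K) = -2 - 3*s (z(s, K) = -3*(2/3 + s) = -2 - 3*s)
M(1)*z(-12, 19) = 6*(-2 - 3*(-12)) = 6*(-2 + 36) = 6*34 = 204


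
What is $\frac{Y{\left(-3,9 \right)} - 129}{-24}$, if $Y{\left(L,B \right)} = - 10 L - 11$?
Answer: $\frac{55}{12} \approx 4.5833$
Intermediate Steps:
$Y{\left(L,B \right)} = -11 - 10 L$
$\frac{Y{\left(-3,9 \right)} - 129}{-24} = \frac{\left(-11 - -30\right) - 129}{-24} = - \frac{\left(-11 + 30\right) - 129}{24} = - \frac{19 - 129}{24} = \left(- \frac{1}{24}\right) \left(-110\right) = \frac{55}{12}$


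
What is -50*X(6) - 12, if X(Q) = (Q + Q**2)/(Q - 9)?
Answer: 688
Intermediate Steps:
X(Q) = (Q + Q**2)/(-9 + Q)
-50*X(6) - 12 = -300*(1 + 6)/(-9 + 6) - 12 = -300*7/(-3) - 12 = -300*(-1)*7/3 - 12 = -50*(-14) - 12 = 700 - 12 = 688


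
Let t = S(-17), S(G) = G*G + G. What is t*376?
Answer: 102272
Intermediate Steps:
S(G) = G + G**2 (S(G) = G**2 + G = G + G**2)
t = 272 (t = -17*(1 - 17) = -17*(-16) = 272)
t*376 = 272*376 = 102272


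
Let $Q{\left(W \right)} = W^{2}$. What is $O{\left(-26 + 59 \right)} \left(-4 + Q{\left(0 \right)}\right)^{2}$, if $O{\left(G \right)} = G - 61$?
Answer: $-448$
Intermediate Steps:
$O{\left(G \right)} = -61 + G$ ($O{\left(G \right)} = G - 61 = -61 + G$)
$O{\left(-26 + 59 \right)} \left(-4 + Q{\left(0 \right)}\right)^{2} = \left(-61 + \left(-26 + 59\right)\right) \left(-4 + 0^{2}\right)^{2} = \left(-61 + 33\right) \left(-4 + 0\right)^{2} = - 28 \left(-4\right)^{2} = \left(-28\right) 16 = -448$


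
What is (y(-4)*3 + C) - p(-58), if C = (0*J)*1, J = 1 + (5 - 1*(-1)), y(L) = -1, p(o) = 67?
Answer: -70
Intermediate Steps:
J = 7 (J = 1 + (5 + 1) = 1 + 6 = 7)
C = 0 (C = (0*7)*1 = 0*1 = 0)
(y(-4)*3 + C) - p(-58) = (-1*3 + 0) - 1*67 = (-3 + 0) - 67 = -3 - 67 = -70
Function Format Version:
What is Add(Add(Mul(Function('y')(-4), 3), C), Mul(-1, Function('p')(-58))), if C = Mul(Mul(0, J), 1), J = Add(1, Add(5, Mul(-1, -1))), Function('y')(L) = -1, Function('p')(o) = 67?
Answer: -70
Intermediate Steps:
J = 7 (J = Add(1, Add(5, 1)) = Add(1, 6) = 7)
C = 0 (C = Mul(Mul(0, 7), 1) = Mul(0, 1) = 0)
Add(Add(Mul(Function('y')(-4), 3), C), Mul(-1, Function('p')(-58))) = Add(Add(Mul(-1, 3), 0), Mul(-1, 67)) = Add(Add(-3, 0), -67) = Add(-3, -67) = -70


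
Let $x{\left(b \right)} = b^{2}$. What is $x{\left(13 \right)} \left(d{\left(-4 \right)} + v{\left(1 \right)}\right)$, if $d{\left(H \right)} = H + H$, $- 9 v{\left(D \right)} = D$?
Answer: $- \frac{12337}{9} \approx -1370.8$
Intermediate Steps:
$v{\left(D \right)} = - \frac{D}{9}$
$d{\left(H \right)} = 2 H$
$x{\left(13 \right)} \left(d{\left(-4 \right)} + v{\left(1 \right)}\right) = 13^{2} \left(2 \left(-4\right) - \frac{1}{9}\right) = 169 \left(-8 - \frac{1}{9}\right) = 169 \left(- \frac{73}{9}\right) = - \frac{12337}{9}$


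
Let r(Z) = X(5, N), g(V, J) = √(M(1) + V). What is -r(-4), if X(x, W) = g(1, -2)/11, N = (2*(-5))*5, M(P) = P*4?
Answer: -√5/11 ≈ -0.20328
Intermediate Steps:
M(P) = 4*P
N = -50 (N = -10*5 = -50)
g(V, J) = √(4 + V) (g(V, J) = √(4*1 + V) = √(4 + V))
X(x, W) = √5/11 (X(x, W) = √(4 + 1)/11 = √5*(1/11) = √5/11)
r(Z) = √5/11
-r(-4) = -√5/11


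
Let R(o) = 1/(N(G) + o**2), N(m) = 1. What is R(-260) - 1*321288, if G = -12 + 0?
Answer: -21719390087/67601 ≈ -3.2129e+5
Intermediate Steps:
G = -12
R(o) = 1/(1 + o**2)
R(-260) - 1*321288 = 1/(1 + (-260)**2) - 1*321288 = 1/(1 + 67600) - 321288 = 1/67601 - 321288 = -21719390087/67601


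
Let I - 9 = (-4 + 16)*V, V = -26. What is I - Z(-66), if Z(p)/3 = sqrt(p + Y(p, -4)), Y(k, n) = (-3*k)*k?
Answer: -303 - 3*I*sqrt(13134) ≈ -303.0 - 343.81*I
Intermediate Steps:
Y(k, n) = -3*k**2
Z(p) = 3*sqrt(p - 3*p**2)
I = -303 (I = 9 + (-4 + 16)*(-26) = 9 + 12*(-26) = 9 - 312 = -303)
I - Z(-66) = -303 - 3*sqrt(-66*(1 - 3*(-66))) = -303 - 3*sqrt(-66*(1 + 198)) = -303 - 3*sqrt(-66*199) = -303 - 3*sqrt(-13134) = -303 - 3*I*sqrt(13134)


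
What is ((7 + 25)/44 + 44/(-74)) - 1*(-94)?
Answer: 38312/407 ≈ 94.133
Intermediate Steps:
((7 + 25)/44 + 44/(-74)) - 1*(-94) = (32*(1/44) + 44*(-1/74)) + 94 = (8/11 - 22/37) + 94 = 54/407 + 94 = 38312/407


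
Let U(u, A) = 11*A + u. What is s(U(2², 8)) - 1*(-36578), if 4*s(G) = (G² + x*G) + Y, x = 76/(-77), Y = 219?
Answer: 11927623/308 ≈ 38726.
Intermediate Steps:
x = -76/77 (x = 76*(-1/77) = -76/77 ≈ -0.98701)
U(u, A) = u + 11*A
s(G) = 219/4 - 19*G/77 + G²/4 (s(G) = ((G² - 76*G/77) + 219)/4 = (219 + G² - 76*G/77)/4 = 219/4 - 19*G/77 + G²/4)
s(U(2², 8)) - 1*(-36578) = (219/4 - 19*(2² + 11*8)/77 + (2² + 11*8)²/4) - 1*(-36578) = (219/4 - 19*(4 + 88)/77 + (4 + 88)²/4) + 36578 = (219/4 - 19/77*92 + (¼)*92²) + 36578 = (219/4 - 1748/77 + (¼)*8464) + 36578 = (219/4 - 1748/77 + 2116) + 36578 = 661599/308 + 36578 = 11927623/308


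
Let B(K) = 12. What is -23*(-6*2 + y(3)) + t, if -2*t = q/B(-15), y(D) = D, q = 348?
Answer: 385/2 ≈ 192.50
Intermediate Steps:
t = -29/2 (t = -174/12 = -1/2*29 = -29/2 ≈ -14.500)
-23*(-6*2 + y(3)) + t = -23*(-6*2 + 3) - 29/2 = -23*(-12 + 3) - 29/2 = -23*(-9) - 29/2 = 207 - 29/2 = 385/2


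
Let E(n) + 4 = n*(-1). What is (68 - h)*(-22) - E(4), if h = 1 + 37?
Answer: -652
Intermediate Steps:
E(n) = -4 - n (E(n) = -4 + n*(-1) = -4 - n)
h = 38
(68 - h)*(-22) - E(4) = (68 - 1*38)*(-22) - (-4 - 1*4) = (68 - 38)*(-22) - (-4 - 4) = 30*(-22) - 1*(-8) = -660 + 8 = -652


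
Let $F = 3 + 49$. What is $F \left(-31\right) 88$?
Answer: $-141856$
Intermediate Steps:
$F = 52$
$F \left(-31\right) 88 = 52 \left(-31\right) 88 = \left(-1612\right) 88 = -141856$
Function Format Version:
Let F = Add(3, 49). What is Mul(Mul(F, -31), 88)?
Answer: -141856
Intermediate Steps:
F = 52
Mul(Mul(F, -31), 88) = Mul(Mul(52, -31), 88) = Mul(-1612, 88) = -141856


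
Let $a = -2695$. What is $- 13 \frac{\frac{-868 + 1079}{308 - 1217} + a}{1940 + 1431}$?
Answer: $\frac{31849558}{3064239} \approx 10.394$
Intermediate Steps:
$- 13 \frac{\frac{-868 + 1079}{308 - 1217} + a}{1940 + 1431} = - 13 \frac{\frac{-868 + 1079}{308 - 1217} - 2695}{1940 + 1431} = - 13 \frac{\frac{211}{-909} - 2695}{3371} = - 13 \left(211 \left(- \frac{1}{909}\right) - 2695\right) \frac{1}{3371} = - 13 \left(- \frac{211}{909} - 2695\right) \frac{1}{3371} = - 13 \left(\left(- \frac{2449966}{909}\right) \frac{1}{3371}\right) = \left(-13\right) \left(- \frac{2449966}{3064239}\right) = \frac{31849558}{3064239}$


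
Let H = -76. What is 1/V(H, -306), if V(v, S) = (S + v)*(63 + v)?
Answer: 1/4966 ≈ 0.00020137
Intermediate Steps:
V(v, S) = (63 + v)*(S + v)
1/V(H, -306) = 1/((-76)² + 63*(-306) + 63*(-76) - 306*(-76)) = 1/(5776 - 19278 - 4788 + 23256) = 1/4966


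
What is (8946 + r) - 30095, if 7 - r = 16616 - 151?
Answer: -37607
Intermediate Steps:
r = -16458 (r = 7 - (16616 - 151) = 7 - 1*16465 = 7 - 16465 = -16458)
(8946 + r) - 30095 = (8946 - 16458) - 30095 = -7512 - 30095 = -37607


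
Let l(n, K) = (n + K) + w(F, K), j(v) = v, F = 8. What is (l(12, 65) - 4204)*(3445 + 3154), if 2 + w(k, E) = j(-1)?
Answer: -27253870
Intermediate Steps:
w(k, E) = -3 (w(k, E) = -2 - 1 = -3)
l(n, K) = -3 + K + n (l(n, K) = (n + K) - 3 = (K + n) - 3 = -3 + K + n)
(l(12, 65) - 4204)*(3445 + 3154) = ((-3 + 65 + 12) - 4204)*(3445 + 3154) = (74 - 4204)*6599 = -4130*6599 = -27253870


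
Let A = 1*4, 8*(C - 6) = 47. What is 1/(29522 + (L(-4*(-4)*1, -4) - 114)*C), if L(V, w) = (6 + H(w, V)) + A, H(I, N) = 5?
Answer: 8/226771 ≈ 3.5278e-5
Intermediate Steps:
C = 95/8 (C = 6 + (⅛)*47 = 6 + 47/8 = 95/8 ≈ 11.875)
A = 4
L(V, w) = 15 (L(V, w) = (6 + 5) + 4 = 11 + 4 = 15)
1/(29522 + (L(-4*(-4)*1, -4) - 114)*C) = 1/(29522 + (15 - 114)*(95/8)) = 1/(29522 - 99*95/8) = 1/(29522 - 9405/8) = 1/(226771/8) = 8/226771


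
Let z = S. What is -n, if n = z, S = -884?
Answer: 884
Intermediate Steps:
z = -884
n = -884
-n = -1*(-884) = 884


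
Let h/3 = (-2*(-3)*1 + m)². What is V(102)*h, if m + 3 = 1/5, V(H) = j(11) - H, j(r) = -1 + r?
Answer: -70656/25 ≈ -2826.2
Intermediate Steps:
V(H) = 10 - H (V(H) = (-1 + 11) - H = 10 - H)
m = -14/5 (m = -3 + 1/5 = -3 + 1*(⅕) = -3 + ⅕ = -14/5 ≈ -2.8000)
h = 768/25 (h = 3*(-2*(-3)*1 - 14/5)² = 3*(6*1 - 14/5)² = 3*(6 - 14/5)² = 3*(16/5)² = 3*(256/25) = 768/25 ≈ 30.720)
V(102)*h = (10 - 1*102)*(768/25) = (10 - 102)*(768/25) = -92*768/25 = -70656/25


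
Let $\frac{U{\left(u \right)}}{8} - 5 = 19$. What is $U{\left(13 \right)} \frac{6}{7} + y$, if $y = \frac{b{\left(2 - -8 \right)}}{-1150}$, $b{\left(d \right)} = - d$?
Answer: $\frac{132487}{805} \approx 164.58$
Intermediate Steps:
$U{\left(u \right)} = 192$ ($U{\left(u \right)} = 40 + 8 \cdot 19 = 40 + 152 = 192$)
$y = \frac{1}{115}$ ($y = \frac{\left(-1\right) \left(2 - -8\right)}{-1150} = - (2 + 8) \left(- \frac{1}{1150}\right) = \left(-1\right) 10 \left(- \frac{1}{1150}\right) = \left(-10\right) \left(- \frac{1}{1150}\right) = \frac{1}{115} \approx 0.0086956$)
$U{\left(13 \right)} \frac{6}{7} + y = 192 \cdot \frac{6}{7} + \frac{1}{115} = \frac{1152}{7} + \frac{1}{115} = \frac{132487}{805}$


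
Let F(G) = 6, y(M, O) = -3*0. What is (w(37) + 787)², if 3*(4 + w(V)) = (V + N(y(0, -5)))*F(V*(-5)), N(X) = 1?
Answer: 737881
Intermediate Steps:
y(M, O) = 0
w(V) = -2 + 2*V (w(V) = -4 + ((V + 1)*6)/3 = -4 + ((1 + V)*6)/3 = -4 + (6 + 6*V)/3 = -4 + (2 + 2*V) = -2 + 2*V)
(w(37) + 787)² = ((-2 + 2*37) + 787)² = ((-2 + 74) + 787)² = (72 + 787)² = 859² = 737881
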